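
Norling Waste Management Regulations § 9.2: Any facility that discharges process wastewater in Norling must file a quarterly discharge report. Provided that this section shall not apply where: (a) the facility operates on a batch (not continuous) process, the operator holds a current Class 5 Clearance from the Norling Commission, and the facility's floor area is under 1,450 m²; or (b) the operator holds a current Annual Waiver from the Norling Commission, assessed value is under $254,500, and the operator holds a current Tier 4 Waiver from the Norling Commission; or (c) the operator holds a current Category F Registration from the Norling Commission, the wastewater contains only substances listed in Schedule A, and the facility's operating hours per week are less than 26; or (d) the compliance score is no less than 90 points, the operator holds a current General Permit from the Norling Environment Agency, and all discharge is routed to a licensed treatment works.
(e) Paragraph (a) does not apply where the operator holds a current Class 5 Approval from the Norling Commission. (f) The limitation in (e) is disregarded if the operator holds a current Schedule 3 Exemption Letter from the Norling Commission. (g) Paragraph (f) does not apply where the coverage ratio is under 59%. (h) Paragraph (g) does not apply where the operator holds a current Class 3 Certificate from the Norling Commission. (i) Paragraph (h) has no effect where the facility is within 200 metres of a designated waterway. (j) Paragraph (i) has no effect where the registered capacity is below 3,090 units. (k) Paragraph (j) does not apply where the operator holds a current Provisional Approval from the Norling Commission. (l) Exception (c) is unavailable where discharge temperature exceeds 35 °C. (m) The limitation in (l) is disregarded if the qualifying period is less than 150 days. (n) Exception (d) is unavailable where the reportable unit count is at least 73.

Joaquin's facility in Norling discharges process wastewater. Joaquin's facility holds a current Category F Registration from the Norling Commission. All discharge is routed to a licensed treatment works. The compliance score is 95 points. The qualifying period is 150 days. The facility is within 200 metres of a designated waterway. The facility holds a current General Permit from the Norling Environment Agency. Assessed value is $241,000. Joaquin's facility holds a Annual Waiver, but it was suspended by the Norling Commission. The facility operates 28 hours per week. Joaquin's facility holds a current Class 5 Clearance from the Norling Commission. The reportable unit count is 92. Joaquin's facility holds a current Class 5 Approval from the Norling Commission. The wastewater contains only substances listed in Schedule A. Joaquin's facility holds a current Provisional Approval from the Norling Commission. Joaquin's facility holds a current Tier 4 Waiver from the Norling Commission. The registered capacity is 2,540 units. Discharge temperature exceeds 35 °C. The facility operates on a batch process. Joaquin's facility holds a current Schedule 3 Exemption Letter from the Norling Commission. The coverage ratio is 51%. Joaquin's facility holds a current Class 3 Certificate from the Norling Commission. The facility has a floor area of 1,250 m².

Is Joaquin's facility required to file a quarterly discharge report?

Exception (a): the facility operates on a batch process; a current Class 5 Clearance is held; the facility's floor area is 1,250 m², under the 1,450 m² limit — every condition holds. But applying paragraphs (e)–(k): (e) is triggered — a current Class 5 Approval is held. (f) operates (a current Schedule 3 Exemption Letter is held), but is displaced by (g): (g) operates against (f): the coverage ratio is 51%, under the 59% limit. (h) is triggered (a current Class 3 Certificate is held), but is overridden by (i): (i) operates against (h): the facility is within 200 m of a designated waterway. (j) applies (the registered capacity is 2,540 units, below the 3,090 units limit), but yields to (k): (k) is engaged — a current Provisional Approval is held. So (a) is unavailable.
Exception (b) does not apply: the Annual Waiver is not current.
Exception (c) fails — the facility's operating hours per week are 28, not less than 26.
Exception (d): the compliance score is 95 points, meeting the 90 points threshold; a current General Permit is held; discharge is routed to a licensed treatment works — every condition holds. But applying paragraph (n): (n) operates against (d): the reportable unit count is 92, meeting the 73 threshold. (d) is therefore removed.
Every exception is unavailable, so the rule governs.

Yes — Joaquin's facility must file a quarterly discharge report.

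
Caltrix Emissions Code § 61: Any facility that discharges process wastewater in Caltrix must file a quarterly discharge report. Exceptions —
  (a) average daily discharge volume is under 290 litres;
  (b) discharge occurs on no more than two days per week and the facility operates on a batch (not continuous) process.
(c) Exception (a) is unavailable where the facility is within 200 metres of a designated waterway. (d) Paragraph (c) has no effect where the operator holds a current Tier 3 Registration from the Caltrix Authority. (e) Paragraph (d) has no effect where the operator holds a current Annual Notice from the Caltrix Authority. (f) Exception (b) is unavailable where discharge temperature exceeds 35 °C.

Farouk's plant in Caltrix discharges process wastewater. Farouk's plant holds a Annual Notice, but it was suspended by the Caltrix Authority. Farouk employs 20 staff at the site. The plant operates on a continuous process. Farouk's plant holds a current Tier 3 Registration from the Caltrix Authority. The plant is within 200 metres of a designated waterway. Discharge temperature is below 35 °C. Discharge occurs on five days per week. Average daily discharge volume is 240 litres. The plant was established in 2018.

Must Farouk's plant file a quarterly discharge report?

No — exception (a) applies; Farouk's plant is not required to file a quarterly discharge report.

Exception (a) is satisfied on its face — average daily discharge volume is 240 litres, under the 290 litres limit. Under paragraphs (c)–(e): (c) would limit (a) — the plant is within 200 m of a designated waterway — but (d) sets (c) aside: (d) is triggered — a current Tier 3 Registration is held. (e), which would lift (d), does not operate here — the Annual Notice is not current. (a) remains available.
Exception (b) requires that discharge occurs on no more than two days per week; but discharge occurs on five days per week, so (b) is unavailable.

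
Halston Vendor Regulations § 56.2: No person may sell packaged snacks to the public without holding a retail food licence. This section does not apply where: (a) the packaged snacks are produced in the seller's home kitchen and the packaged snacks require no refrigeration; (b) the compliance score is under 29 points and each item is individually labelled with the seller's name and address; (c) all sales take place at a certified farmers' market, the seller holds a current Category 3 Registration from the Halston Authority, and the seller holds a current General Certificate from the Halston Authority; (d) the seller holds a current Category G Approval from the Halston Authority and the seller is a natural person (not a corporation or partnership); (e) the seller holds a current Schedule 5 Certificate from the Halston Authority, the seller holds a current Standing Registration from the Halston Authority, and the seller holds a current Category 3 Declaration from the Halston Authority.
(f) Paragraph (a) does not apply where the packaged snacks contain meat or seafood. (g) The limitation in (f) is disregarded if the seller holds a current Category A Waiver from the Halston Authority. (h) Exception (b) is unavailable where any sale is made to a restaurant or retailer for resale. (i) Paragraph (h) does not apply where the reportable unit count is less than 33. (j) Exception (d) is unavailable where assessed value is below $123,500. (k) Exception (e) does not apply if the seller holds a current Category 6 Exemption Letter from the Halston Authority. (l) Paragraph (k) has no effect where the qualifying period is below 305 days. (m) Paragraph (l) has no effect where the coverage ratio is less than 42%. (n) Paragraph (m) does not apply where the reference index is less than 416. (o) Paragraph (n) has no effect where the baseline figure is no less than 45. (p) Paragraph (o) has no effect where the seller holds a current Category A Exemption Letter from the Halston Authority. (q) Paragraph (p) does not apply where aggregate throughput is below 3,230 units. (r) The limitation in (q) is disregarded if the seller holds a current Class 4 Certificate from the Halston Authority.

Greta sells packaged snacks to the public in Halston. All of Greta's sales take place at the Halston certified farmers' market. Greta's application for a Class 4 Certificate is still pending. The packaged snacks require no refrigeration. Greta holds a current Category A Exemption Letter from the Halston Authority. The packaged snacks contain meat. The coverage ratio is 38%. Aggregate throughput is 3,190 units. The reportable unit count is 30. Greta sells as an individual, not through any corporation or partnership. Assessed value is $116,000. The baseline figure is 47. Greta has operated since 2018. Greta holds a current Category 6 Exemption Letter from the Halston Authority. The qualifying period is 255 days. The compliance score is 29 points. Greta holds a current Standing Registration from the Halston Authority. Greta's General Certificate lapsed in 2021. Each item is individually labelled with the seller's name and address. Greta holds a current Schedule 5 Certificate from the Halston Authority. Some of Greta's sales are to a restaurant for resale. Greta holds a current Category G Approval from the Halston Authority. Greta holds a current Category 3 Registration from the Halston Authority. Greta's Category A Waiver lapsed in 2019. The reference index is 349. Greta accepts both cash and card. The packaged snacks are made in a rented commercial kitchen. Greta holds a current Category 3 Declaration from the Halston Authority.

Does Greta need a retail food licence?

Exception (a) requires that the packaged snacks are produced in the seller's home kitchen; but the packaged snacks are made in a commercial kitchen, not a home kitchen, so (a) is unavailable.
Exception (b) requires that the compliance score is under 29 points; but the compliance score is 29 points, not under 29 points, so (b) is unavailable.
Exception (c) requires that the seller holds a current General Certificate from the Halston Authority; but there is no General Certificate in force, so (c) is unavailable.
Exception (d)'s conditions are all satisfied: a current Category G Approval is held; the seller is a natural person. But: (j) is engaged — assessed value is $116,000, below the $123,500 limit. So (d) is unavailable.
Exception (e): a current Schedule 5 Certificate is held; a current Standing Registration is held; a current Category 3 Declaration is held — every condition holds. Turning to paragraphs (k)–(r): (k) operates against (e): a current Category 6 Exemption Letter is held. (l) would limit (k) — the qualifying period is 255 days, below the 305 days limit — but (m) sets (l) aside: (m) is engaged — the coverage ratio is 38%, less than the 42% limit. (n) is triggered (the reference index is 349, less than the 416 limit), but is overridden by (o): (o) operates against (n): the baseline figure is 47, meeting the 45 threshold. (p) would limit (o) — a current Category A Exemption Letter is held — but (q) sets (p) aside: (q) operates against (p): aggregate throughput is 3,190 units, below the 3,230 units limit. (r) is not triggered (there is no Class 4 Certificate in force), so (q) stands. Exception (e) does not apply.
No exception displaces § 56.2.

Yes — Greta must hold a retail food licence.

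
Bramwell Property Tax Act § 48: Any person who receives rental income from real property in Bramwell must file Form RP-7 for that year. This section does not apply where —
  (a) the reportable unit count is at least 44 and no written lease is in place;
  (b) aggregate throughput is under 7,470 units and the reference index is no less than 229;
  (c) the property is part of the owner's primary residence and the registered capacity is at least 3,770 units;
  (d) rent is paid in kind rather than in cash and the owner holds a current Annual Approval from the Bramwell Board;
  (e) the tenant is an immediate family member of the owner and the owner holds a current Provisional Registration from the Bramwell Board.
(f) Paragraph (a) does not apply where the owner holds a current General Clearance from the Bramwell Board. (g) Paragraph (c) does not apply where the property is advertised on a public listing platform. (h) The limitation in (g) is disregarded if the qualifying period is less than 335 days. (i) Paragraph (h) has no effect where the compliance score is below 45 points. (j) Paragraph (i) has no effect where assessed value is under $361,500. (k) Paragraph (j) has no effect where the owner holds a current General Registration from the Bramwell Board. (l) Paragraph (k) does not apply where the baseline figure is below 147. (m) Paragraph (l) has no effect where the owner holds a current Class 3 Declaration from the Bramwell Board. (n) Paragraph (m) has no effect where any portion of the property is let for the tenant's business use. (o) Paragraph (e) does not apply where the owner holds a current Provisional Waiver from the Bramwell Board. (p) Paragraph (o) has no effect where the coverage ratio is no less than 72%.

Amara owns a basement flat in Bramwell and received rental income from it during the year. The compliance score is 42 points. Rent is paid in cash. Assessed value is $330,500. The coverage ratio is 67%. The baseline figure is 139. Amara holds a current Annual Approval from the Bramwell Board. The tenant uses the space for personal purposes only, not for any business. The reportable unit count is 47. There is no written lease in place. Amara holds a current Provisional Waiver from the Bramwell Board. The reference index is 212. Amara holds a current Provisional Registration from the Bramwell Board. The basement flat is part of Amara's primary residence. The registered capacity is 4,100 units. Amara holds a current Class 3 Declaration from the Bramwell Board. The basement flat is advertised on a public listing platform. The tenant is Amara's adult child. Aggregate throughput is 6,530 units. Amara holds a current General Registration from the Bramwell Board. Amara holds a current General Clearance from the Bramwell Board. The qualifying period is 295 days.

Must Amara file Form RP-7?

Yes — Amara must file Form RP-7.

Exception (a) is satisfied on its face — the reportable unit count is 47, meeting the 44 threshold; there is no written lease. However, paragraph (f) must be considered: (f) operates against (a): a current General Clearance is held. (a) is therefore removed.
Exception (b) requires that the reference index is no less than 229; but the reference index is 212, short of 229, so (b) is unavailable.
Exception (c) is satisfied on its face — the basement flat is part of the primary residence; the registered capacity is 4,100 units, meeting the 3,770 units threshold. But applying paragraphs (g)–(n): (g) is triggered — the property is publicly advertised. (h) applies (the qualifying period is 295 days, less than the 335 days limit), but yields to (i): (i) operates against (h): the compliance score is 42 points, below the 45 points limit. (j) would limit (i) — assessed value is $330,500, under the $361,500 limit — but (k) sets (j) aside: (k) operates against (j): a current General Registration is held. (l) would limit (k) — the baseline figure is 139, below the 147 limit — but (m) sets (l) aside: (m) operates against (l): a current Class 3 Declaration is held. (n) does not operate here (the space is used for personal purposes only), so (m) stands. So (c) is unavailable.
Exception (d) does not apply: rent is paid in cash.
Exception (e) is satisfied on its face — the tenant is an immediate family member; a current Provisional Registration is held. But applying paragraphs (o)–(p): (o) operates against (e): a current Provisional Waiver is held. (p) does not operate here (the coverage ratio is 67%, short of 72%), so (o) stands. Exception (e) does not apply.
No exception is made out. Amara falls within the general rule.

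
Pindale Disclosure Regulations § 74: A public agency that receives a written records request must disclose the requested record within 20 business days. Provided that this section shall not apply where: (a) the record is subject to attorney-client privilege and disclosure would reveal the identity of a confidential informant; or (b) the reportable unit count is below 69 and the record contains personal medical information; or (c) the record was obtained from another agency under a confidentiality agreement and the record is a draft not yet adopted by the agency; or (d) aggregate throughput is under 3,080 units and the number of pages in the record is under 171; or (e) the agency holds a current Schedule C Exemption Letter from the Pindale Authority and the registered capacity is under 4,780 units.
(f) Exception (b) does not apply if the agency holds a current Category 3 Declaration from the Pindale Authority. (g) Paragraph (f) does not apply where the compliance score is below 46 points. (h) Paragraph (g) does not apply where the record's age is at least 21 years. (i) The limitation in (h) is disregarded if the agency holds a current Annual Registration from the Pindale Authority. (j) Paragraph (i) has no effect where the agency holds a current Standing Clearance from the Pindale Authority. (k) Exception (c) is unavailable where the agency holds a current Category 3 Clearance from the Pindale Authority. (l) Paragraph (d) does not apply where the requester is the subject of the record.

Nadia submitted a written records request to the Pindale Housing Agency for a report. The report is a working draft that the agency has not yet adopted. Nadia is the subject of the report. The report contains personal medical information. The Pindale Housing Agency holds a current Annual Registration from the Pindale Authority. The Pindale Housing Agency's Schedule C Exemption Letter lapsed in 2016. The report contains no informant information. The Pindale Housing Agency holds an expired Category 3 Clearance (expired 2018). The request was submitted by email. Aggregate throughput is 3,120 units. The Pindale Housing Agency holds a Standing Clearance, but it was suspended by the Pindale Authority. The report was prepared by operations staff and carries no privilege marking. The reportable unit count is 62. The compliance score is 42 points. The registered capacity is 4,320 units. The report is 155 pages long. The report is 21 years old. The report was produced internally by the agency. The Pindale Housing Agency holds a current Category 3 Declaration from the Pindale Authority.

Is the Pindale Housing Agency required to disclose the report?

No — exception (b) applies; the Pindale Housing Agency is not required to disclose the report.

Exception (a) requires that the record is subject to attorney-client privilege; but the report carries no privilege marking, so (a) is unavailable.
All of (b)'s requirements are met (the reportable unit count is 62, below the 69 limit; the report contains personal medical information). Under paragraphs (f)–(j): (f) is triggered (a current Category 3 Declaration is held), but is set aside by (g): (g) is engaged — the compliance score is 42 points, below the 46 points limit. (h) applies (the record's age is 21 years, meeting the 21 years threshold), but yields to (i): (i) operates — a current Annual Registration is held. (j) is not triggered (no current Standing Clearance is held), so (i) stands. Exception (b) stands.
Exception (c) does not apply: the report was produced internally.
Exception (d) does not apply: aggregate throughput is 3,120 units, not under 3,080 units.
Exception (e) fails — no current Schedule C Exemption Letter is held.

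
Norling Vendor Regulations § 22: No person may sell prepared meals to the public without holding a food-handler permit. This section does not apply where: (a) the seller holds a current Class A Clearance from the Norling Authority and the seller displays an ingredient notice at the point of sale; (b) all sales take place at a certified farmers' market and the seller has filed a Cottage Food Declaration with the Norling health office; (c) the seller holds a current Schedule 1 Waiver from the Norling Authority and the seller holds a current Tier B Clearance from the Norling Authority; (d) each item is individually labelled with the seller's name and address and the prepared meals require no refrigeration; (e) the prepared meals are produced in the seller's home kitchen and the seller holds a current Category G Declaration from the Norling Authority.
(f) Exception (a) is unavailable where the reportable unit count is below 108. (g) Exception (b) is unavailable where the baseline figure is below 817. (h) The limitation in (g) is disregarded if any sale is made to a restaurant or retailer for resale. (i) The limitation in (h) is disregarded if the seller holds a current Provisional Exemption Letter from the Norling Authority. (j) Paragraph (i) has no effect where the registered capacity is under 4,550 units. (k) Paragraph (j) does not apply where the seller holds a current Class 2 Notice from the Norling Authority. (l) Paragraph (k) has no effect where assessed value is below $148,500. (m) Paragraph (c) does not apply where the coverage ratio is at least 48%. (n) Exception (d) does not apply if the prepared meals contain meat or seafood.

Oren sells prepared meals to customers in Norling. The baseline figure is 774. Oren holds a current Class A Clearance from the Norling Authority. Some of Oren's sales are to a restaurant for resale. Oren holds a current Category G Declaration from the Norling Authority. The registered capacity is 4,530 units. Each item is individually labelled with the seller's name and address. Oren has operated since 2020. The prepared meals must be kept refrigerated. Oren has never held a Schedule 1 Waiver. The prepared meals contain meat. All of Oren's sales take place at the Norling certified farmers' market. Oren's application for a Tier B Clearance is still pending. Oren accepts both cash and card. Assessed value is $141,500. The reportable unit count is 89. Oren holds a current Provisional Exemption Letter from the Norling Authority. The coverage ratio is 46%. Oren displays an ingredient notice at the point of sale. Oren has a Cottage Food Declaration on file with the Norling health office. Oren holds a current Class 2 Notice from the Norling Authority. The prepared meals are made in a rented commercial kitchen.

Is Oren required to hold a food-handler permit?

Exception (a) is satisfied on its face — a current Class A Clearance is held; an ingredient notice is displayed. But applying paragraph (f): (f) operates against (a): the reportable unit count is 89, below the 108 limit. So (a) is unavailable.
Exception (b): all sales are at a certified farmers' market; a Cottage Food Declaration is on file — every condition holds. Applying paragraphs (g)–(l): (g) would limit (b) — the baseline figure is 774, below the 817 limit — but (h) sets (g) aside: (h) is engaged — some sales are to a restaurant for resale. (i) would limit (h) — a current Provisional Exemption Letter is held — but (j) sets (i) aside: (j) applies — the registered capacity is 4,530 units, under the 4,550 units limit. (k) applies (a current Class 2 Notice is held), but is displaced by (l): (l) operates against (k): assessed value is $141,500, below the $148,500 limit. Exception (b) stands.
Exception (c) requires that the seller holds a current Schedule 1 Waiver from the Norling Authority; but there is no Schedule 1 Waiver in force, so (c) is unavailable.
Exception (d) does not apply: the prepared meals require refrigeration.
Exception (e) fails — the prepared meals are made in a commercial kitchen, not a home kitchen.

No — exception (b) applies; Oren is not required to hold a food-handler permit.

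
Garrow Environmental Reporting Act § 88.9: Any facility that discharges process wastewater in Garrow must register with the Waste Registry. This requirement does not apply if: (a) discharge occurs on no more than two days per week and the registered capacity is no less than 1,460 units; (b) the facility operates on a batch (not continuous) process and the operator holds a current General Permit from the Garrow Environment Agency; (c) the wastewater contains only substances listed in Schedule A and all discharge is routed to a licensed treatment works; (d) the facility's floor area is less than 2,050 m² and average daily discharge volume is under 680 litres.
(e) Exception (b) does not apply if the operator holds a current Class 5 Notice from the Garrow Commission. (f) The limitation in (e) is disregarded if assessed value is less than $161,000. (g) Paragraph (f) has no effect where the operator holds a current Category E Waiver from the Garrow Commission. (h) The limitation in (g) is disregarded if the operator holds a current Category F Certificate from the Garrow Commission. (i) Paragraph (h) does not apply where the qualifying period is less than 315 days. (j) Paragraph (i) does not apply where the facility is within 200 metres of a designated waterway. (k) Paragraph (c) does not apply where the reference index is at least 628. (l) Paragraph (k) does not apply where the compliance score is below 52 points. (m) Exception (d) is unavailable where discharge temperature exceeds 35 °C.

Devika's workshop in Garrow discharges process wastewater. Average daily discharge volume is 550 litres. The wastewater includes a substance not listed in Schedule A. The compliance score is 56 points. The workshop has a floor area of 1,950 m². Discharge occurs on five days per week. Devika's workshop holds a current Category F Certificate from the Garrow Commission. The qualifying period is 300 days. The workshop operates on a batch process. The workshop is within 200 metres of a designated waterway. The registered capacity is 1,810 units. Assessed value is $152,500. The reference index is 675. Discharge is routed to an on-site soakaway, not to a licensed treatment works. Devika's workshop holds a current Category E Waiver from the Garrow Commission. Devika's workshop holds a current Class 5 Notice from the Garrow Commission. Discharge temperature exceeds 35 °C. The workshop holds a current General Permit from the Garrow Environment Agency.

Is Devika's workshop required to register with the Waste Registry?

Exception (a) fails — discharge occurs on five days per week.
Exception (b) is satisfied on its face — the facility operates on a batch process; a current General Permit is held. As to paragraphs (e)–(j): (e) is triggered (a current Class 5 Notice is held), but yields to (f): (f) applies — assessed value is $152,500, less than the $161,000 limit. (g) would limit (f) — a current Category E Waiver is held — but (h) sets (g) aside: (h) is triggered — a current Category F Certificate is held. (i) would limit (h) — the qualifying period is 300 days, less than the 315 days limit — but (j) sets (i) aside: (j) is triggered — the workshop is within 200 m of a designated waterway. (b) remains available.
Exception (c) requires that the wastewater contains only substances listed in Schedule A; but the wastewater includes a non-Schedule-A substance, so (c) is unavailable.
Exception (d) is satisfied on its face — the facility's floor area is 1,950 m², less than the 2,050 m² limit; average daily discharge volume is 550 litres, under the 680 litres limit. However, paragraph (m) must be considered: (m) operates against (d): discharge temperature exceeds 35 °C. (d) is therefore removed.

No — exception (b) applies; Devika's workshop is not required to register with the Waste Registry.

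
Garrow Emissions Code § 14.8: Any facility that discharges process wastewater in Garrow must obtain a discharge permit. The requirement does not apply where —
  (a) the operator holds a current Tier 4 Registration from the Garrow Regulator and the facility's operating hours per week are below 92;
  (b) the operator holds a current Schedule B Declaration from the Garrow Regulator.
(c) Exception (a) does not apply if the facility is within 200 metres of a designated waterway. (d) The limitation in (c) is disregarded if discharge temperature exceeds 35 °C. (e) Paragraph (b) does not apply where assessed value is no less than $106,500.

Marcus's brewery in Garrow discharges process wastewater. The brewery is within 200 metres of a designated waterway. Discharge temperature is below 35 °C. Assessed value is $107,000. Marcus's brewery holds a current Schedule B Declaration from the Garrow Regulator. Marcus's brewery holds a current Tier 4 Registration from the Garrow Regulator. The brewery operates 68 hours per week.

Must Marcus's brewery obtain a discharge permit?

Yes — Marcus's brewery must obtain a discharge permit.

Exception (a) is satisfied on its face — a current Tier 4 Registration is held; the facility's operating hours per week are 68, below the 92 limit. But: (c) operates against (a): the brewery is within 200 m of a designated waterway. (d) is not engaged (discharge temperature is below 35 °C), so (c) stands. Exception (a) does not apply.
Exception (b) is satisfied on its face — a current Schedule B Declaration is held. Turning to paragraph (e): (e) applies — assessed value is $107,000, meeting the $106,500 threshold. Exception (b) does not apply.
Every exception is unavailable, so the rule governs.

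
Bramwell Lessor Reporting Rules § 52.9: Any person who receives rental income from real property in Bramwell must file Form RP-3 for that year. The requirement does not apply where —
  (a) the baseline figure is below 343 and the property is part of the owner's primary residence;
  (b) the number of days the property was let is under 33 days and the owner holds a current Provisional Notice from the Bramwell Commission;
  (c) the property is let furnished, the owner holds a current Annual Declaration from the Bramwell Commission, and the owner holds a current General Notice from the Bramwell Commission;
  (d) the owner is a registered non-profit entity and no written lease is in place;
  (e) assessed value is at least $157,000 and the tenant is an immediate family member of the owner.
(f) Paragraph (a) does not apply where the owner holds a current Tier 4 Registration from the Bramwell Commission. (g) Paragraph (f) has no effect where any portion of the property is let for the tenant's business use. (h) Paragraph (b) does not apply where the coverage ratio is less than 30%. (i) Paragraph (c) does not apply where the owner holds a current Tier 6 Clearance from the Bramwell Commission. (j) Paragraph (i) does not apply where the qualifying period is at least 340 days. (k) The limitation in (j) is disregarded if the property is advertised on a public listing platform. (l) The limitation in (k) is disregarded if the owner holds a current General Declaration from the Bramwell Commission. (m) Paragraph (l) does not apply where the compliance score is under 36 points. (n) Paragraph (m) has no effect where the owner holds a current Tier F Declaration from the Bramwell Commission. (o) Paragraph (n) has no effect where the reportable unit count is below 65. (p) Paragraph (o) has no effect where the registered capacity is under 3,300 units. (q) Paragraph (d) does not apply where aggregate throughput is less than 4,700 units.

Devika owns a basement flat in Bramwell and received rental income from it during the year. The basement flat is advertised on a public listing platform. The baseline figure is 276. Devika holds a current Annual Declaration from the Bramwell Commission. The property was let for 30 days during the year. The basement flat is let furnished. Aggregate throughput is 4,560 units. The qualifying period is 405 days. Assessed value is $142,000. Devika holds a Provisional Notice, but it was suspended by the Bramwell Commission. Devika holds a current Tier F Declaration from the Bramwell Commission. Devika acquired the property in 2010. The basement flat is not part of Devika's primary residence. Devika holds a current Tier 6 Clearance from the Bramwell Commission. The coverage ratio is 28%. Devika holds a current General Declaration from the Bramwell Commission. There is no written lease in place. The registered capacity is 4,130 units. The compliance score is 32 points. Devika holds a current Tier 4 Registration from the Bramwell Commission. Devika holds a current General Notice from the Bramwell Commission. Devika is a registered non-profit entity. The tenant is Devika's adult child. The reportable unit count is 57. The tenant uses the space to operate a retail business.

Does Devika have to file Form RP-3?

Yes — Devika must file Form RP-3.

Exception (a) fails — the basement flat is not part of the primary residence.
Exception (b) requires that the owner holds a current Provisional Notice from the Bramwell Commission; but no current Provisional Notice is held, so (b) is unavailable.
Exception (c) is satisfied on its face — the property is let furnished; a current Annual Declaration is held; a current General Notice is held. Turning to paragraphs (i)–(p): (i) operates against (c): a current Tier 6 Clearance is held. (j) is engaged (the qualifying period is 405 days, meeting the 340 days threshold), but is overridden by (k): (k) operates against (j): the property is publicly advertised. (l) would limit (k) — a current General Declaration is held — but (m) sets (l) aside: (m) operates — the compliance score is 32 points, under the 36 points limit. (n) would limit (m) — a current Tier F Declaration is held — but (o) sets (n) aside: (o) operates against (n): the reportable unit count is 57, below the 65 limit. (p) does not operate here (the registered capacity is 4,130 units, not under 3,300 units), so (o) stands. Exception (c) does not apply.
All of (d)'s requirements are met (Devika is a registered non-profit; there is no written lease). However, paragraph (q) must be considered: (q) is triggered — aggregate throughput is 4,560 units, less than the 4,700 units limit. So (d) is unavailable.
Exception (e) does not apply: assessed value is $142,000, short of $157,000.
None of the exceptions is available; § 52.9 applies in full.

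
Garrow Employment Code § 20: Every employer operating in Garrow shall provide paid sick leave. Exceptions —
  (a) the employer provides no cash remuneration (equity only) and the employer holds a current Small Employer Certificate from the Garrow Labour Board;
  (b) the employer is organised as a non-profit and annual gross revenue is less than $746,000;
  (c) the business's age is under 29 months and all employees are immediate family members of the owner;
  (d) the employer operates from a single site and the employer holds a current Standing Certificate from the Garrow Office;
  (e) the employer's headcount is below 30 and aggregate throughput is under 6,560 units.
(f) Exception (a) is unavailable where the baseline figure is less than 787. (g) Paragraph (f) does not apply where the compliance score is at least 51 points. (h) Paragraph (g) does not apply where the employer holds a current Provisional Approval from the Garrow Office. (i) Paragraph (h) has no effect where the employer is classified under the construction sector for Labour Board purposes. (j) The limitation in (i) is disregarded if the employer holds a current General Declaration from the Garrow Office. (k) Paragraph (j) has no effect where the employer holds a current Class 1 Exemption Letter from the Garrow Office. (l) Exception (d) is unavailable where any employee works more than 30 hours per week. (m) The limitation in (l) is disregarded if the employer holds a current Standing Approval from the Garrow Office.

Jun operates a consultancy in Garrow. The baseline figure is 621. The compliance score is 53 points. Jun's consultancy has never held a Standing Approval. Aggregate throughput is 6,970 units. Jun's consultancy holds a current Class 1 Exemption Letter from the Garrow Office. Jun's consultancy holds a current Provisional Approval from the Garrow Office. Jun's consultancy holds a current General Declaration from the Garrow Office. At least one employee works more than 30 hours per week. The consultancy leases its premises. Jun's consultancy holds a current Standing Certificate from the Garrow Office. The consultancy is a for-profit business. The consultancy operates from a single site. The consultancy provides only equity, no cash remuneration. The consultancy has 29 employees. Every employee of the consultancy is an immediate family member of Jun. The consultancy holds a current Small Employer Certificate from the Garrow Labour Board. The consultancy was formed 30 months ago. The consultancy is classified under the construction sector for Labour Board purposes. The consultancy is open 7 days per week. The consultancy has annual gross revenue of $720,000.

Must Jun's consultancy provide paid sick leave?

No — exception (a) applies; Jun's consultancy is not required to provide paid sick leave.

Exception (a): remuneration is equity-only; a current Small Employer Certificate is held — every condition holds. Applying paragraphs (f)–(k): (f) is triggered (the baseline figure is 621, less than the 787 limit), but yields to (g): (g) is engaged — the compliance score is 53 points, meeting the 51 points threshold. (h) operates (a current Provisional Approval is held), but is itself disapplied by (i): (i) applies — the consultancy is classified under the construction sector. (j) would limit (i) — a current General Declaration is held — but (k) sets (j) aside: (k) operates against (j): a current Class 1 Exemption Letter is held. (a) remains available.
Exception (b) does not apply: the employer is for-profit.
Exception (c) requires that the business's age is under 29 months; but the business's age is 30 months, not under 29 months, so (c) is unavailable.
Exception (d): the employer operates from a single site; a current Standing Certificate is held — every condition holds. But: (l) operates against (d): at least one employee exceeds 30 hours/week. (m) is inapplicable (there is no Standing Approval in force), so (l) stands. (d) is therefore removed.
Exception (e) does not apply: aggregate throughput is 6,970 units, not under 6,560 units.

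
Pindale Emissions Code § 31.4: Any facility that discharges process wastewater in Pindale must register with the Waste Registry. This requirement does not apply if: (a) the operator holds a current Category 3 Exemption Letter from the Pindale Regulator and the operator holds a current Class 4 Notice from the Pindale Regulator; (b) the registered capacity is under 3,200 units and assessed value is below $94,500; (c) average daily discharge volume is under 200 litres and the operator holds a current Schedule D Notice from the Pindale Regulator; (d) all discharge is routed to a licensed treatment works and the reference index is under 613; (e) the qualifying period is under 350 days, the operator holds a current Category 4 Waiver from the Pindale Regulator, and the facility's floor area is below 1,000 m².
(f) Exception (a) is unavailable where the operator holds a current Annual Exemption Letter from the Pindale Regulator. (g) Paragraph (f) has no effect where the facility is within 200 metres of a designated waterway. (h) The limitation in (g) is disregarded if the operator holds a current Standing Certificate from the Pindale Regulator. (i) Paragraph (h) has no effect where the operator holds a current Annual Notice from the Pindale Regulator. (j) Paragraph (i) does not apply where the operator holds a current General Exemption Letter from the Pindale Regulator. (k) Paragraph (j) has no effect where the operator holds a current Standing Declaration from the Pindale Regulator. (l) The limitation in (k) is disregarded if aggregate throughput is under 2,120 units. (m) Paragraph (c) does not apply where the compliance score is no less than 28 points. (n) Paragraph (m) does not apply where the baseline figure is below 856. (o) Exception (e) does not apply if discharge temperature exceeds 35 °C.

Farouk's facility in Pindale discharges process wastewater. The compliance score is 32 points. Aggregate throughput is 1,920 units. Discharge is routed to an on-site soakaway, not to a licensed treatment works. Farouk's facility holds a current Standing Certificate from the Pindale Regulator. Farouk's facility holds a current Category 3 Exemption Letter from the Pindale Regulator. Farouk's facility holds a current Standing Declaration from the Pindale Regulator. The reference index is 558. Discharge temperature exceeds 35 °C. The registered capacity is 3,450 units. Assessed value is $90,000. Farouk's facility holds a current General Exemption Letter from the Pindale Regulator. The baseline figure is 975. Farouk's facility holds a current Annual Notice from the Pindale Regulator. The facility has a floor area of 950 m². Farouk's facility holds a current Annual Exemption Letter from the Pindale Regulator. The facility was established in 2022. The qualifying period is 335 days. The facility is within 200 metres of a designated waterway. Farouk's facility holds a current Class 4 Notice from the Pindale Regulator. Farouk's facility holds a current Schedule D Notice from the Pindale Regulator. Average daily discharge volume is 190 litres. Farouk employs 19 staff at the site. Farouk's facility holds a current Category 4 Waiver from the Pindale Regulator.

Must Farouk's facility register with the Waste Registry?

Exception (a)'s conditions are all satisfied: a current Category 3 Exemption Letter is held; a current Class 4 Notice is held. But applying paragraphs (f)–(l): (f) is engaged — a current Annual Exemption Letter is held. (g) operates (the facility is within 200 m of a designated waterway), but is overridden by (h): (h) operates — a current Standing Certificate is held. (i) operates (a current Annual Notice is held), but is displaced by (j): (j) operates — a current General Exemption Letter is held. (k) is triggered (a current Standing Declaration is held), but is overridden by (l): (l) operates against (k): aggregate throughput is 1,920 units, under the 2,120 units limit. (a) is therefore removed.
Exception (b) does not apply: the registered capacity is 3,450 units, not under 3,200 units.
All of (c)'s requirements are met (average daily discharge volume is 190 litres, under the 200 litres limit; a current Schedule D Notice is held). But: (m) is triggered — the compliance score is 32 points, meeting the 28 points threshold. (n) is inapplicable (the baseline figure is 975, not below 856), so (m) stands. (c) is therefore removed.
Exception (d) does not apply: discharge is not routed to a licensed treatment works.
Exception (e) is satisfied on its face — the qualifying period is 335 days, under the 350 days limit; a current Category 4 Waiver is held; the facility's floor area is 950 m², below the 1,000 m² limit. However, paragraph (o) must be considered: (o) operates — discharge temperature exceeds 35 °C. Exception (e) does not apply.
No exception displaces § 31.4.

Yes — Farouk's facility must register with the Waste Registry.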